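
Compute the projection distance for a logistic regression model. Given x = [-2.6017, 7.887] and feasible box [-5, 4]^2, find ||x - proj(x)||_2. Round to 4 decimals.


Project each component onto [-5, 4].
clip(-2.6017) = -2.6017, clip(7.887) = 4.0
Projection = [-2.6017, 4.0]
Squared diffs: [0.0, 15.1088]
Distance = sqrt(15.1088) = 3.887


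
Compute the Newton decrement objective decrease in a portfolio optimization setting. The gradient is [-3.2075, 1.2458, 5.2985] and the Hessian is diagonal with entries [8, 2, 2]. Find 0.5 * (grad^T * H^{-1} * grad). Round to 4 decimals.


Step 1: H is diagonal, so H^(-1) * g = [-0.4009, 0.6229, 2.6493].
Step 2: g^T H^(-1) g = sum_i g_i^2 / H_ii
  = (-3.2075)^2/8 + (1.2458)^2/2 + (5.2985)^2/2
  = 1.286 + 0.776 + 14.0371 = 16.0991
Step 3: Objective decrease = 0.5 * g^T H^(-1) g = 8.0495


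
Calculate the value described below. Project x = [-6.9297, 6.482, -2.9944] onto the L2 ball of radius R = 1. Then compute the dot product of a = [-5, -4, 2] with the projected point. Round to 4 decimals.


Step 1: Compute ||x|| (intermediates to 6 decimals).
||x|| = sqrt((-6.9297)^2 + 6.482^2 + (-2.9944)^2) = 9.95005
Step 2: Project.
Since ||x|| > R, scale = R/||x|| = 1/9.95005 = 0.100502, proj(x) = scale * x
proj(x) = [-0.696449, 0.651454, -0.300943]
Step 3: Dot product.
a^T * proj(x) = -5*(-0.696449) - 4*0.651454 + 2*(-0.300943) = 0.2745


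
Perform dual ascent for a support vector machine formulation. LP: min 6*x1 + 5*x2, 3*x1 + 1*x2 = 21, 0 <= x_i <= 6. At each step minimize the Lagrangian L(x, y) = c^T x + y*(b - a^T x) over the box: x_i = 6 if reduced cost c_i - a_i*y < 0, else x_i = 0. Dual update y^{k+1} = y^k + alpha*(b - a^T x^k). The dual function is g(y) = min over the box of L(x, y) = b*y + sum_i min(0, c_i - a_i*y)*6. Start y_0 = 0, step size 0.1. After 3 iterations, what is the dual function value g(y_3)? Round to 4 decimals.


Dual ascent for LP: min 6*x1 + 5*x2, 3*x1 + 1*x2 = 21, 0 <= x_i <= 6
Step 1: y^k = 0.0, reduced costs: (6.0, 5.0)
  x^k = (0.0, 0.0), subgradient = b - a^T x = 21.0
  y^{k+1} = 0.0 + 0.1*21.0 = 2.1
Step 2: y^k = 2.1, reduced costs: (-0.3, 2.9)
  x^k = (6.0, 0.0), subgradient = b - a^T x = 3.0
  y^{k+1} = 2.1 + 0.1*3.0 = 2.4
Step 3: y^k = 2.4, reduced costs: (-1.2, 2.6)
  x^k = (6.0, 0.0), subgradient = b - a^T x = 3.0
  y^{k+1} = 2.4 + 0.1*3.0 = 2.7
Dual objective at y_3 = 2.7: reduced costs (-2.1, 2.3), box minimizer x = (6.0, 0.0)
g(y_3) = b*y + (c1 - a1*y)*x1 + (c2 - a2*y)*x2 = 21*2.7 + (-2.1)*6.0 + 2.3*0.0 = 56.7 - 12.6 + 0.0 = 44.1


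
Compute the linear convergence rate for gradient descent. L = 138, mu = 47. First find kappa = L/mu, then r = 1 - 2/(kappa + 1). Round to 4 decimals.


Step 1: Compute the condition number.
kappa = L/mu = 138/47 = 2.9362
Step 2: Compute the convergence rate.
r = 1 - 2/(kappa + 1) = 1 - 2*mu/(L + mu) = (L - mu)/(L + mu) = 91/185 = 0.4919


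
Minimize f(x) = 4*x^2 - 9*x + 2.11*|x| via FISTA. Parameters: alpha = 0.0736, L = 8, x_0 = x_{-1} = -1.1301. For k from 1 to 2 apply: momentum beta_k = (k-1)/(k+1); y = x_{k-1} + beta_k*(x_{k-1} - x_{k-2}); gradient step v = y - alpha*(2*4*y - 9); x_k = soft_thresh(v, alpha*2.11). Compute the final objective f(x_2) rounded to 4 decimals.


FISTA on f(x) = 4*x^2 - 9*x + 2.11*|x|
L = 8, alpha = 0.0736
Iteration 1: beta = 0.0, y = -1.1301 + 0.0*(-1.1301 + 1.1301) = -1.1301
  grad(y) = -18.0408, v = y - alpha*grad = 0.1977
  prox(v) = soft_thresh(0.1977, 0.1553) = 0.0424
Iteration 2: beta = 0.3333, y = 0.0424 + 0.3333*(0.0424 + 1.1301) = 0.4332
  grad(y) = -5.5341, v = y - alpha*grad = 0.8405
  prox(v) = soft_thresh(0.8405, 0.1553) = 0.6853
f(x_2) = 4*0.6853^2 - 9*0.6853 + 2.11*|0.6853| = -2.8431


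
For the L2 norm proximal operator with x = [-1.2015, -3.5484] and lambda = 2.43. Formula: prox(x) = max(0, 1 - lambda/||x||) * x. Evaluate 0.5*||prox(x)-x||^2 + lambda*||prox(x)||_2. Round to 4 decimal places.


Step 1: Compute ||x||.
||x|| = 3.7463
Step 2: Compute scaling factor.
scale = max(0, 1 - 2.43/3.7463) = 0.3514
Step 3: prox(x) = [-0.4222, -1.2468]
||prox(x)|| = 1.3163
Step 4: Proximal objective.
0.5*||prox-x||^2 = 2.9525
lambda*||prox|| = 3.1986
Total = 6.1511


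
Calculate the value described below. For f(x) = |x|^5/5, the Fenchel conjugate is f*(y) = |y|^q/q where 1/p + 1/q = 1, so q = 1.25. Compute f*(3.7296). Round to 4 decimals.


The conjugate exponent q satisfies 1/p + 1/q = 1.
p = 5, so q = 5/(5 - 1) = 1.25
|y|^q = 3.7296^1.25 = 5.183
f*(3.7296) = 5.183 / 1.25 = 4.1464


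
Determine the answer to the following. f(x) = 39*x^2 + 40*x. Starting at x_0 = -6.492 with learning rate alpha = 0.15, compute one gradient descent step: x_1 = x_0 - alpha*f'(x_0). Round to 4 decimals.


We compute the gradient at x_0 and apply the update.
f'(x) = 78*x + 40
f'(-6.492) = 78*-6.492 + 40 = -466.376
x_1 = -6.492 - 0.15*-466.376 = 63.4644


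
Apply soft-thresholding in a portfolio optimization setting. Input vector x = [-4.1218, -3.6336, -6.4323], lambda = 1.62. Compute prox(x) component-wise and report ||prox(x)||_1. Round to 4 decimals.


Soft-thresholding with lambda = 1.62:
prox(-4.1218) = sign(-4.1218)*max(|-4.1218| - 1.62, 0) = -2.5018
prox(-3.6336) = sign(-3.6336)*max(|-3.6336| - 1.62, 0) = -2.0136
prox(-6.4323) = sign(-6.4323)*max(|-6.4323| - 1.62, 0) = -4.8123
prox(x) = [-2.5018, -2.0136, -4.8123]
||prox(x)||_1 = 2.5018 + 2.0136 + 4.8123 = 9.3277


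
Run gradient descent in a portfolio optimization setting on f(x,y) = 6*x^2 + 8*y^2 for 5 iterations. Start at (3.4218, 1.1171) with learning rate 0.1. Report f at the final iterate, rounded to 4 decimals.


Gradient descent on f(x,y) = 6*x^2 + 8*y^2.
Starting point: (3.4218, 1.1171), alpha = 0.1
Step 1: grad_x = 2*6*3.4218 = 41.0616, grad_y = 2*8*1.1171 = 17.8736
  x_1 = 3.4218 - 0.1*41.0616 = -0.6844
  y_1 = 1.1171 - 0.1*17.8736 = -0.6703
Step 2: grad_x = 2*6*-0.6844 = -8.2123, grad_y = 2*8*-0.6703 = -10.7242
  x_2 = -0.6844 - 0.1*-8.2123 = 0.1369
  y_2 = -0.6703 - 0.1*-10.7242 = 0.4022
Step 3: grad_x = 2*6*0.1369 = 1.6425, grad_y = 2*8*0.4022 = 6.4345
  x_3 = 0.1369 - 0.1*1.6425 = -0.0274
  y_3 = 0.4022 - 0.1*6.4345 = -0.2413
Step 4: grad_x = 2*6*-0.0274 = -0.3285, grad_y = 2*8*-0.2413 = -3.8607
  x_4 = -0.0274 - 0.1*-0.3285 = 0.0055
  y_4 = -0.2413 - 0.1*-3.8607 = 0.1448
Step 5: grad_x = 2*6*0.0055 = 0.0657, grad_y = 2*8*0.1448 = 2.3164
  x_5 = 0.0055 - 0.1*0.0657 = -0.0011
  y_5 = 0.1448 - 0.1*2.3164 = -0.0869
f(-0.0011, -0.0869) = 6*(-0.0011)^2 + 8*(-0.0869)^2 = 0.0604


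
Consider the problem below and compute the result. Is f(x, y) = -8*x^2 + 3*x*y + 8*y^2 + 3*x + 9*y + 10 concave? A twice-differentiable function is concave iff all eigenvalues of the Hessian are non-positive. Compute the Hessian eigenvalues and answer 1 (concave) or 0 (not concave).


The Hessian of f(x,y) = -8*x^2 + 3*x*y + 8*y^2 + 3*x + 9*y + 10 is:
H = [[-16, 3], [3, 16]]
Trace = -16 + 16 = 0
Determinant = -16*16 - (3)^2 = -265
Discriminant = (0)^2 - 4*-265 = 1060.0
Eigenvalues: lambda_1 = -16.2788, lambda_2 = 16.2788
The function is not concave.

0


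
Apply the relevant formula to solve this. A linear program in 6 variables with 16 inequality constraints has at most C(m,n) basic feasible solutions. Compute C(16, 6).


Each vertex corresponds to some choice of n active constraints out of m, so the number of vertices is at most C(m, n) = m! / (n!(m-n)!).
m = 16, n = 6
Numerator: 16 * 15 * 14 * 13 * 12 * 11
Denominator: 6! = 720
C(16, 6) = 8008


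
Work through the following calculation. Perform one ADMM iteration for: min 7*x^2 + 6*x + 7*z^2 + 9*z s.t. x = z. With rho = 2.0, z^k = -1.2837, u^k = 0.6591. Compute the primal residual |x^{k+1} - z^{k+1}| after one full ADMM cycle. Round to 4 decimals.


ADMM iteration with rho = 2.0, z^k = -1.2837, u^k = 0.6591
Step 1: x-update.
Minimize 7*x^2 + 6*x + (2.0/2)*(x + 1.2837 + 0.6591)^2
FOC: (2*7 + 2.0)*x = -6 + 2.0*(-1.2837 - 0.6591)
x^{k+1} = -0.6179
Step 2: z-update.
Minimize 7*z^2 + 9*z + (2.0/2)*(-0.6179 - z + 0.6591)^2
FOC: (2*7 + 2.0)*z = -9 + 2.0*(-0.6179 + 0.6591)
z^{k+1} = -0.5573
Step 3: u-update.
u^{k+1} = 0.6591 - 0.6179 + 0.5573 = 0.5986
Step 4: Primal residual = |-0.6179 + 0.5573| = 0.0605


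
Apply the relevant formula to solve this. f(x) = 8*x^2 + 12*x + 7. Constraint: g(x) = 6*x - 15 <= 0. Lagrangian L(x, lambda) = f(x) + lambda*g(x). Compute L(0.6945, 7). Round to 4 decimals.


Step 1: Evaluate f(x).
f(0.6945) = 8*0.6945^2 + 12*0.6945 + 7 = 19.1926
Step 2: Evaluate g(x).
g(0.6945) = 6*0.6945 - 15 = -10.833
Step 3: Compute Lagrangian.
L = 19.1926 + 7*-10.833 = -56.6384


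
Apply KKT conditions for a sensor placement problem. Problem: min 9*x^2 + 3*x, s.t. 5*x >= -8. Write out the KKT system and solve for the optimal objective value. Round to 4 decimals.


Step 1: Try lambda = 0 (constraint inactive).
Stationarity: 2*9*x + 3 = 0
x* = -3/(2*9) = -1/6 = -0.1667 (rounded; the exact value -1/6 is used below)
Check constraint: 5*-0.1667 = -0.8335 >= -8 -- satisfied.
Step 2: Compute optimal value.
f(x*) = 9*(-1/6)^2 + 3*(-1/6) = -0.25


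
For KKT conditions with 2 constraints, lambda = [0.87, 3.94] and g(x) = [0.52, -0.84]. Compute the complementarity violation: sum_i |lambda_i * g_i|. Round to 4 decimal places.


KKT complementary slackness check:
lambda_1 * g_1 = 0.87 * 0.52 = 0.4524
lambda_2 * g_2 = 3.94 * -0.84 = -3.3096
Total violation = 0.4524 + 3.3096 = 3.762


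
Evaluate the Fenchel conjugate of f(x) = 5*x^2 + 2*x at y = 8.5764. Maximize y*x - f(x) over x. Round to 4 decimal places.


f*(y) = sup_x {y*x - a*x^2 - b*x} = sup_x {(y-b)*x - a*x^2}
FOC: (y - b) - 2a*x = 0 => x* = (y - b)/(2a)
x* = (8.5764 - 2)/(2*5) = 0.6576
f*(8.5764) = (y-b)^2/(4a) = (8.5764 - 2)^2/(4*5)
= 43.249/20 = 2.1625


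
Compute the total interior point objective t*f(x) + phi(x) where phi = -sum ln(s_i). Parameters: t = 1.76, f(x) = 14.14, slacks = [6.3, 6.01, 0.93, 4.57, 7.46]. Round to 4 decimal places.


Step 1: Compute log-barrier.
ln values: [1.8405, 1.7934, -0.0726, 1.5195, 2.0096]
phi = -(1.8405 + 1.7934 - 0.0726 + 1.5195 + 2.0096) = -7.0905
Step 2: Compute augmented objective.
t*f(x) = 1.76*14.14 = 24.8864
Total = 24.8864 - 7.0905 = 17.7959


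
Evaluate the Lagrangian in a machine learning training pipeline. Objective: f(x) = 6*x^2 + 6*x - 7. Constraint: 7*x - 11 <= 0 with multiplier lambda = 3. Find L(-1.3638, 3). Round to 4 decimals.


Step 1: Evaluate f(x).
f(-1.3638) = 6*(-1.3638)^2 + 6*(-1.3638) - 7 = -4.0231
Step 2: Evaluate g(x).
g(-1.3638) = 7*-1.3638 - 11 = -20.5466
Step 3: Compute Lagrangian.
L = -4.0231 + 3*-20.5466 = -65.6629


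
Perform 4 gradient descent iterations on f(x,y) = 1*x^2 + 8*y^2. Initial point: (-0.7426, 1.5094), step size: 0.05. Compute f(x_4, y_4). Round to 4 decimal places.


Gradient descent on f(x,y) = 1*x^2 + 8*y^2.
Starting point: (-0.7426, 1.5094), alpha = 0.05
Step 1: grad_x = 2*1*-0.7426 = -1.4852, grad_y = 2*8*1.5094 = 24.1504
  x_1 = -0.7426 - 0.05*-1.4852 = -0.6683
  y_1 = 1.5094 - 0.05*24.1504 = 0.3019
Step 2: grad_x = 2*1*-0.6683 = -1.3367, grad_y = 2*8*0.3019 = 4.8301
  x_2 = -0.6683 - 0.05*-1.3367 = -0.6015
  y_2 = 0.3019 - 0.05*4.8301 = 0.0604
Step 3: grad_x = 2*1*-0.6015 = -1.203, grad_y = 2*8*0.0604 = 0.966
  x_3 = -0.6015 - 0.05*-1.203 = -0.5414
  y_3 = 0.0604 - 0.05*0.966 = 0.0121
Step 4: grad_x = 2*1*-0.5414 = -1.0827, grad_y = 2*8*0.0121 = 0.1932
  x_4 = -0.5414 - 0.05*-1.0827 = -0.4872
  y_4 = 0.0121 - 0.05*0.1932 = 0.0024
f(-0.4872, 0.0024) = 1*(-0.4872)^2 + 8*0.0024^2 = 0.2374


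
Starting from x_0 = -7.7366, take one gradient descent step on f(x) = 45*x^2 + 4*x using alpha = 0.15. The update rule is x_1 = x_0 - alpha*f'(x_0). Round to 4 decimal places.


We compute the gradient at x_0 and apply the update.
f'(x) = 90*x + 4
f'(-7.7366) = 90*-7.7366 + 4 = -692.294
x_1 = -7.7366 - 0.15*-692.294 = 96.1075


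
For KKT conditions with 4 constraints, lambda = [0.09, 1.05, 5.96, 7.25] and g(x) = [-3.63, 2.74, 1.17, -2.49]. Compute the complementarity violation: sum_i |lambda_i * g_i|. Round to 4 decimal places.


KKT complementary slackness check:
lambda_1 * g_1 = 0.09 * -3.63 = -0.3267
lambda_2 * g_2 = 1.05 * 2.74 = 2.877
lambda_3 * g_3 = 5.96 * 1.17 = 6.9732
lambda_4 * g_4 = 7.25 * -2.49 = -18.0525
Total violation = 0.3267 + 2.877 + 6.9732 + 18.0525 = 28.2294


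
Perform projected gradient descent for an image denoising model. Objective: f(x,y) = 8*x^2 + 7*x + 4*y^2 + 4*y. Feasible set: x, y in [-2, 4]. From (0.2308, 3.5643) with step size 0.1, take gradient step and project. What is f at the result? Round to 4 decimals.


Step 1: Compute gradient at (0.2308, 3.5643).
grad_x = 2*8*0.2308 + 7 = 10.6928
grad_y = 2*4*3.5643 + 4 = 32.5144
Step 2: Gradient step.
x_raw = 0.2308 - 0.1*10.6928 = -0.8385
y_raw = 3.5643 - 0.1*32.5144 = 0.3129
Step 3: Project onto [-2, 4].
x_proj = clip(-0.8385) = -0.8385
y_proj = clip(0.3129) = 0.3129
Step 4: Evaluate f.
f(-0.8385, 0.3129) = 1.398


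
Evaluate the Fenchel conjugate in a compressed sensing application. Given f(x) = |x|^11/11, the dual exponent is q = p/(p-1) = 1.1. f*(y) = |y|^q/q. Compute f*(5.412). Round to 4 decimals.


The conjugate exponent q satisfies 1/p + 1/q = 1.
p = 11, so q = 11/(11 - 1) = 1.1
|y|^q = 5.412^1.1 = 6.4076
f*(5.412) = 6.4076 / 1.1 = 5.8251


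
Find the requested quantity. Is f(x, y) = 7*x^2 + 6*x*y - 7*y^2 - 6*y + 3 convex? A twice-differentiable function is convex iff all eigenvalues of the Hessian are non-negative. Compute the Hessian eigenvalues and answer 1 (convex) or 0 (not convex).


The Hessian of f(x,y) = 7*x^2 + 6*x*y - 7*y^2 - 6*y + 3 is:
H = [[14, 6], [6, -14]]
Trace = 14 - 14 = 0
Determinant = 14*-14 - (6)^2 = -232
Discriminant = (0)^2 - 4*-232 = 928.0
Eigenvalues: lambda_1 = -15.2315, lambda_2 = 15.2315
The function is not convex.

0


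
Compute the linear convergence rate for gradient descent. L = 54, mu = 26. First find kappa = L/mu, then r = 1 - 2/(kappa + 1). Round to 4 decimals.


Step 1: Compute the condition number.
kappa = L/mu = 54/26 = 2.0769
Step 2: Compute the convergence rate.
r = 1 - 2/(kappa + 1) = 1 - 2*mu/(L + mu) = (L - mu)/(L + mu) = 28/80 = 0.35


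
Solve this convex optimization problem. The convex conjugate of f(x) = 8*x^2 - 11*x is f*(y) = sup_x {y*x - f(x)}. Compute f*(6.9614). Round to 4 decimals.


f*(y) = sup_x {y*x - a*x^2 - b*x} = sup_x {(y-b)*x - a*x^2}
FOC: (y - b) - 2a*x = 0 => x* = (y - b)/(2a)
x* = (6.9614 + 11)/(2*8) = 1.1226
f*(6.9614) = (y-b)^2/(4a) = (6.9614 + 11)^2/(4*8)
= 322.6119/32 = 10.0816


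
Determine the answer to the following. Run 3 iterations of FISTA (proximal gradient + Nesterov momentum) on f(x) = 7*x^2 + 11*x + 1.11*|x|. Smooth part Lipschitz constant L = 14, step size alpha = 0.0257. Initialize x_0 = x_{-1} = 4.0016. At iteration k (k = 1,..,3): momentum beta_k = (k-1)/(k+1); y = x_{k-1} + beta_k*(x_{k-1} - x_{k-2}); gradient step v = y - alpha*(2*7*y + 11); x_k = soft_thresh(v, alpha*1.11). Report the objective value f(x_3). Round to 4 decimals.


FISTA on f(x) = 7*x^2 + 11*x + 1.11*|x|
L = 14, alpha = 0.0257
Iteration 1: beta = 0.0, y = 4.0016 + 0.0*(4.0016 - 4.0016) = 4.0016
  grad(y) = 67.0224, v = y - alpha*grad = 2.2791
  prox(v) = soft_thresh(2.2791, 0.0285) = 2.2506
Iteration 2: beta = 0.3333, y = 2.2506 + 0.3333*(2.2506 - 4.0016) = 1.6669
  grad(y) = 34.337, v = y - alpha*grad = 0.7845
  prox(v) = soft_thresh(0.7845, 0.0285) = 0.7559
Iteration 3: beta = 0.5, y = 0.7559 + 0.5*(0.7559 - 2.2506) = 0.0086
  grad(y) = 11.1206, v = y - alpha*grad = -0.2772
  prox(v) = soft_thresh(-0.2772, 0.0285) = -0.2487
f(x_3) = 7*(-0.2487)^2 + 11*(-0.2487) + 1.11*|-0.2487| = -2.0264


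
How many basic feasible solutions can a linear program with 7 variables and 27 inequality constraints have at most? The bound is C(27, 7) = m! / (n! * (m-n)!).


Each vertex corresponds to some choice of n active constraints out of m, so the number of vertices is at most C(m, n) = m! / (n!(m-n)!).
m = 27, n = 7
Numerator: 27 * 26 * 25 * 24 * 23 * 22 * 21
Denominator: 7! = 5040
C(27, 7) = 888030


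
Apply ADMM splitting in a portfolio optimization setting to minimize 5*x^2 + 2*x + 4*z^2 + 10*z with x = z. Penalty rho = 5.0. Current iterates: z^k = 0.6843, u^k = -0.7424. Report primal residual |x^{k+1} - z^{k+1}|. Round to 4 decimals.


ADMM iteration with rho = 5.0, z^k = 0.6843, u^k = -0.7424
Step 1: x-update.
Minimize 5*x^2 + 2*x + (5.0/2)*(x - 0.6843 - 0.7424)^2
FOC: (2*5 + 5.0)*x = -2 + 5.0*(0.6843 + 0.7424)
x^{k+1} = 0.3422
Step 2: z-update.
Minimize 4*z^2 + 10*z + (5.0/2)*(0.3422 - z - 0.7424)^2
FOC: (2*4 + 5.0)*z = -10 + 5.0*(0.3422 - 0.7424)
z^{k+1} = -0.9231
Step 3: u-update.
u^{k+1} = -0.7424 + 0.3422 + 0.9231 = 0.523
Step 4: Primal residual = |0.3422 + 0.9231| = 1.2654


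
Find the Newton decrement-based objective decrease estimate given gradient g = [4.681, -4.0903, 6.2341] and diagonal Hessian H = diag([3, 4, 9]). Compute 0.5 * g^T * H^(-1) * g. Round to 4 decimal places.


Step 1: H is diagonal, so H^(-1) * g = [1.5603, -1.0226, 0.6927].
Step 2: g^T H^(-1) g = sum_i g_i^2 / H_ii
  = (4.681)^2/3 + (-4.0903)^2/4 + (6.2341)^2/9
  = 7.3039 + 4.1826 + 4.3182 = 15.8048
Step 3: Objective decrease = 0.5 * g^T H^(-1) g = 7.9024


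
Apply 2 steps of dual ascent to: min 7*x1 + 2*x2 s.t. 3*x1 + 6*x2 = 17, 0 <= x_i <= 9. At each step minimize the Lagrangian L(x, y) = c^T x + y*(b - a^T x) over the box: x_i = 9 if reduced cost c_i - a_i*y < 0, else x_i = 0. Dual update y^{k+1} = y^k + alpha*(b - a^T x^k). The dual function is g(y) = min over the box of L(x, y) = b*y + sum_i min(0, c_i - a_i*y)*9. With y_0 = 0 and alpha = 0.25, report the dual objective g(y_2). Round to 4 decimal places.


Dual ascent for LP: min 7*x1 + 2*x2, 3*x1 + 6*x2 = 17, 0 <= x_i <= 9
Step 1: y^k = 0.0, reduced costs: (7.0, 2.0)
  x^k = (0.0, 0.0), subgradient = b - a^T x = 17.0
  y^{k+1} = 0.0 + 0.25*17.0 = 4.25
Step 2: y^k = 4.25, reduced costs: (-5.75, -23.5)
  x^k = (9.0, 9.0), subgradient = b - a^T x = -64.0
  y^{k+1} = 4.25 + 0.25*-64.0 = -11.75
Dual objective at y_2 = -11.75: reduced costs (42.25, 72.5), box minimizer x = (0.0, 0.0)
g(y_2) = b*y + (c1 - a1*y)*x1 + (c2 - a2*y)*x2 = 17*(-11.75) + 42.25*0.0 + 72.5*0.0 = -199.75 + 0.0 + 0.0 = -199.75


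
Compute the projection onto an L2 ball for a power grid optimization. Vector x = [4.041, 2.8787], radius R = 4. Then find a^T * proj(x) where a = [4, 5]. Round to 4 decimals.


Step 1: Compute ||x|| (intermediates to 6 decimals).
||x|| = sqrt(4.041^2 + 2.8787^2) = 4.961511
Step 2: Project.
Since ||x|| > R, scale = R/||x|| = 4/4.961511 = 0.806206, proj(x) = scale * x
proj(x) = [3.257878, 2.320825]
Step 3: Dot product.
a^T * proj(x) = 4*3.257878 + 5*2.320825 = 24.6356


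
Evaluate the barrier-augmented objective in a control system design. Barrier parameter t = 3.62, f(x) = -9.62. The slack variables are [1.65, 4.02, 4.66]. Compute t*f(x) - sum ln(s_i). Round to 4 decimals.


Step 1: Compute log-barrier.
ln values: [0.5008, 1.3913, 1.539]
phi = -(0.5008 + 1.3913 + 1.539) = -3.4311
Step 2: Compute augmented objective.
t*f(x) = 3.62*-9.62 = -34.8244
Total = -34.8244 - 3.4311 = -38.2555


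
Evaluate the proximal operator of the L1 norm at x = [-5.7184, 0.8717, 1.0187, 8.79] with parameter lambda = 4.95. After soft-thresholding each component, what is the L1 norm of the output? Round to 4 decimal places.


Soft-thresholding with lambda = 4.95:
prox(-5.7184) = sign(-5.7184)*max(|-5.7184| - 4.95, 0) = -0.7684
prox(0.8717) = sign(0.8717)*max(|0.8717| - 4.95, 0) = 0.0
prox(1.0187) = sign(1.0187)*max(|1.0187| - 4.95, 0) = 0.0
prox(8.79) = sign(8.79)*max(|8.79| - 4.95, 0) = 3.84
prox(x) = [-0.7684, 0.0, 0.0, 3.84]
||prox(x)||_1 = 0.7684 + 0.0 + 0.0 + 3.84 = 4.6084


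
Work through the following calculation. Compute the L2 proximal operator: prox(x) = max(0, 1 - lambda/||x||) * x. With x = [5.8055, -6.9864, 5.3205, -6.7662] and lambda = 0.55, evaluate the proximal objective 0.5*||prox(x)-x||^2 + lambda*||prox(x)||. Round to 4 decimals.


Step 1: Compute ||x||.
||x|| = 12.5141
Step 2: Compute scaling factor.
scale = max(0, 1 - 0.55/12.5141) = 0.956
Step 3: prox(x) = [5.5503, -6.6793, 5.0867, -6.4688]
||prox(x)|| = 11.9641
Step 4: Proximal objective.
0.5*||prox-x||^2 = 0.1513
lambda*||prox|| = 6.5803
Total = 6.7315


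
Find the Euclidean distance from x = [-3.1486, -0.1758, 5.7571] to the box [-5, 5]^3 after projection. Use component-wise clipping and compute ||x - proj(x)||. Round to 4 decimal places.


Project each component onto [-5, 5].
clip(-3.1486) = -3.1486, clip(-0.1758) = -0.1758, clip(5.7571) = 5.0
Projection = [-3.1486, -0.1758, 5.0]
Squared diffs: [0.0, 0.0, 0.5732]
Distance = sqrt(0.5732) = 0.7571


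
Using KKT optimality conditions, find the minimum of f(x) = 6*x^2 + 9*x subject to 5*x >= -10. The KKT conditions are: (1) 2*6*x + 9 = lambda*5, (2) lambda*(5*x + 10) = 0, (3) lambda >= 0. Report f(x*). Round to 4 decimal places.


Step 1: Try lambda = 0 (constraint inactive).
Stationarity: 2*6*x + 9 = 0
x* = -9/(2*6) = -0.75
Check constraint: 5*-0.75 = -3.75 >= -10 -- satisfied.
Step 2: Compute optimal value.
f(x*) = 6*(-0.75)^2 + 9*(-0.75) = -3.375


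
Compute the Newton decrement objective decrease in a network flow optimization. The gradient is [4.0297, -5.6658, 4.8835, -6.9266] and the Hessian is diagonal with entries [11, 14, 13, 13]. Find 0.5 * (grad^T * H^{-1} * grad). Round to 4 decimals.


Step 1: H is diagonal, so H^(-1) * g = [0.3663, -0.4047, 0.3757, -0.5328].
Step 2: g^T H^(-1) g = sum_i g_i^2 / H_ii
  = (4.0297)^2/11 + (-5.6658)^2/14 + (4.8835)^2/13 + (-6.9266)^2/13
  = 1.4762 + 2.2929 + 1.8345 + 3.6906 = 9.2943
Step 3: Objective decrease = 0.5 * g^T H^(-1) g = 4.6471


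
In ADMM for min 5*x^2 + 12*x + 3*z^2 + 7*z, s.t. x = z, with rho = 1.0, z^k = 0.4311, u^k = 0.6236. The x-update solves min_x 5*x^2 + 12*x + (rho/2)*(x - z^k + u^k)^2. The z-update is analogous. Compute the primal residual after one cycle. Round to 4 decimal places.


ADMM iteration with rho = 1.0, z^k = 0.4311, u^k = 0.6236
Step 1: x-update.
Minimize 5*x^2 + 12*x + (1.0/2)*(x - 0.4311 + 0.6236)^2
FOC: (2*5 + 1.0)*x = -12 + 1.0*(0.4311 - 0.6236)
x^{k+1} = -1.1084
Step 2: z-update.
Minimize 3*z^2 + 7*z + (1.0/2)*(-1.1084 - z + 0.6236)^2
FOC: (2*3 + 1.0)*z = -7 + 1.0*(-1.1084 + 0.6236)
z^{k+1} = -1.0693
Step 3: u-update.
u^{k+1} = 0.6236 - 1.1084 + 1.0693 = 0.5844
Step 4: Primal residual = |-1.1084 + 1.0693| = 0.0392


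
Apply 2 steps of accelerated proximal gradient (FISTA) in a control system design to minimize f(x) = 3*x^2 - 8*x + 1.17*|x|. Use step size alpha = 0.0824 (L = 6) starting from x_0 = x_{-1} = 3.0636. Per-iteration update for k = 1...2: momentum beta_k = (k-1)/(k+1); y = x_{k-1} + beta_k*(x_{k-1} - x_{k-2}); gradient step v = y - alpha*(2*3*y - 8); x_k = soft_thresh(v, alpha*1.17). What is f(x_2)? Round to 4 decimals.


FISTA on f(x) = 3*x^2 - 8*x + 1.17*|x|
L = 6, alpha = 0.0824
Iteration 1: beta = 0.0, y = 3.0636 + 0.0*(3.0636 - 3.0636) = 3.0636
  grad(y) = 10.3816, v = y - alpha*grad = 2.2082
  prox(v) = soft_thresh(2.2082, 0.0964) = 2.1117
Iteration 2: beta = 0.3333, y = 2.1117 + 0.3333*(2.1117 - 3.0636) = 1.7945
  grad(y) = 2.7668, v = y - alpha*grad = 1.5665
  prox(v) = soft_thresh(1.5665, 0.0964) = 1.4701
f(x_2) = 3*1.4701^2 - 8*1.4701 + 1.17*|1.4701| = -3.5573


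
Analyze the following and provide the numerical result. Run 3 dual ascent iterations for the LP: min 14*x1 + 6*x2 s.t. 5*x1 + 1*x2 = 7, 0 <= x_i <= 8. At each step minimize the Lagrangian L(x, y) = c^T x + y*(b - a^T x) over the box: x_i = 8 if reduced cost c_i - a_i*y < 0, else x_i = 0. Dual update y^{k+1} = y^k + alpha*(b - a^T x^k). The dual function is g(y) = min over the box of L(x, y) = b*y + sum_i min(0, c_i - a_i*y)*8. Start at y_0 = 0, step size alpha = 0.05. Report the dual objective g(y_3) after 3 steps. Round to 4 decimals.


Dual ascent for LP: min 14*x1 + 6*x2, 5*x1 + 1*x2 = 7, 0 <= x_i <= 8
Step 1: y^k = 0.0, reduced costs: (14.0, 6.0)
  x^k = (0.0, 0.0), subgradient = b - a^T x = 7.0
  y^{k+1} = 0.0 + 0.05*7.0 = 0.35
Step 2: y^k = 0.35, reduced costs: (12.25, 5.65)
  x^k = (0.0, 0.0), subgradient = b - a^T x = 7.0
  y^{k+1} = 0.35 + 0.05*7.0 = 0.7
Step 3: y^k = 0.7, reduced costs: (10.5, 5.3)
  x^k = (0.0, 0.0), subgradient = b - a^T x = 7.0
  y^{k+1} = 0.7 + 0.05*7.0 = 1.05
Dual objective at y_3 = 1.05: reduced costs (8.75, 4.95), box minimizer x = (0.0, 0.0)
g(y_3) = b*y + (c1 - a1*y)*x1 + (c2 - a2*y)*x2 = 7*1.05 + 8.75*0.0 + 4.95*0.0 = 7.35 + 0.0 + 0.0 = 7.35


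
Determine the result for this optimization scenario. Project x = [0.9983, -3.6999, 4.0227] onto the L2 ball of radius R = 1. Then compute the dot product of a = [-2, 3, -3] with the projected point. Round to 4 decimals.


Step 1: Compute ||x|| (intermediates to 6 decimals).
||x|| = sqrt(0.9983^2 + (-3.6999)^2 + 4.0227^2) = 5.555896
Step 2: Project.
Since ||x|| > R, scale = R/||x|| = 1/5.555896 = 0.179989, proj(x) = scale * x
proj(x) = [0.179683, -0.665941, 0.724042]
Step 3: Dot product.
a^T * proj(x) = -2*0.179683 + 3*(-0.665941) - 3*0.724042 = -4.5293


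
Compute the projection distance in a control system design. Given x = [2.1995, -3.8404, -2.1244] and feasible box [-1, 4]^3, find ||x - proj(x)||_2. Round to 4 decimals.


Project each component onto [-1, 4].
clip(2.1995) = 2.1995, clip(-3.8404) = -1.0, clip(-2.1244) = -1.0
Projection = [2.1995, -1.0, -1.0]
Squared diffs: [0.0, 8.0679, 1.2643]
Distance = sqrt(9.3322) = 3.0549


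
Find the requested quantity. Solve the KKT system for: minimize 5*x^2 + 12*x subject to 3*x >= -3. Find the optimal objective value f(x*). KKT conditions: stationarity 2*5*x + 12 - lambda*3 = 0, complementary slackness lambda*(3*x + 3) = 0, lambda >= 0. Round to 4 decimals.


Step 1: Try lambda = 0 (constraint inactive).
x_unc = -12/(2*5) = -1.2
Check: 3*-1.2 = -3.6 < -3 -- violated!
Step 2: Constraint must be active: 3*x = -3
x* = -3/3 = -1.0
lambda = (2*5*(-1.0) + 12)/3 = 0.6667
Step 3: Compute optimal value.
f(x*) = 5*(-1.0)^2 + 12*(-1.0) = -7.0


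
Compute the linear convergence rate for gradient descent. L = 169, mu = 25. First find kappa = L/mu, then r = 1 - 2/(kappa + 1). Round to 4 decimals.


Step 1: Compute the condition number.
kappa = L/mu = 169/25 = 6.76
Step 2: Compute the convergence rate.
r = 1 - 2/(kappa + 1) = 1 - 2*mu/(L + mu) = (L - mu)/(L + mu) = 144/194 = 0.7423


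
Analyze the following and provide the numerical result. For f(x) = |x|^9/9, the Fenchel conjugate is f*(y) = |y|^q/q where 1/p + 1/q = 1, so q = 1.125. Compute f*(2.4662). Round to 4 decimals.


The conjugate exponent q satisfies 1/p + 1/q = 1.
p = 9, so q = 9/(9 - 1) = 1.125
|y|^q = 2.4662^1.125 = 2.7608
f*(2.4662) = 2.7608 / 1.125 = 2.454


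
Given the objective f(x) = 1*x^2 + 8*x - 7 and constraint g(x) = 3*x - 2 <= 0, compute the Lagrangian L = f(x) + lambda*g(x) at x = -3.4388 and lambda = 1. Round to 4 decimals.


Step 1: Evaluate f(x).
f(-3.4388) = 1*(-3.4388)^2 + 8*(-3.4388) - 7 = -22.6851
Step 2: Evaluate g(x).
g(-3.4388) = 3*-3.4388 - 2 = -12.3164
Step 3: Compute Lagrangian.
L = -22.6851 + 1*-12.3164 = -35.0015


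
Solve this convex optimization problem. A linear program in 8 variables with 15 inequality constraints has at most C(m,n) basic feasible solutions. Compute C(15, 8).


Each vertex corresponds to some choice of n active constraints out of m, so the number of vertices is at most C(m, n) = m! / (n!(m-n)!).
m = 15, n = 8
Numerator: 15 * 14 * 13 * 12 * 11 * 10 * 9 * 8
Denominator: 8! = 40320
C(15, 8) = 6435


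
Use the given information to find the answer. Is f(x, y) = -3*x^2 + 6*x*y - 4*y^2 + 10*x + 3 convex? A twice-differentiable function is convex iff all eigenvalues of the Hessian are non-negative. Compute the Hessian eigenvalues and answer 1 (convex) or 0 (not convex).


The Hessian of f(x,y) = -3*x^2 + 6*x*y - 4*y^2 + 10*x + 3 is:
H = [[-6, 6], [6, -8]]
Trace = -6 - 8 = -14
Determinant = -6*-8 - (6)^2 = 12
Discriminant = (-14)^2 - 4*12 = 148.0
Eigenvalues: lambda_1 = -13.0828, lambda_2 = -0.9172
The function is not convex.

0


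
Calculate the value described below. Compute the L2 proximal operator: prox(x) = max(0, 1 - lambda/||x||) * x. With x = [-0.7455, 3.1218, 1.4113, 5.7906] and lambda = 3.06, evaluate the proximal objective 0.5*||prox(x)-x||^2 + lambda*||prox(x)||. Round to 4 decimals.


Step 1: Compute ||x||.
||x|| = 6.7694
Step 2: Compute scaling factor.
scale = max(0, 1 - 3.06/6.7694) = 0.548
Step 3: prox(x) = [-0.4085, 1.7106, 0.7733, 3.173]
||prox(x)|| = 3.7094
Step 4: Proximal objective.
0.5*||prox-x||^2 = 4.6818
lambda*||prox|| = 11.3508
Total = 16.0324


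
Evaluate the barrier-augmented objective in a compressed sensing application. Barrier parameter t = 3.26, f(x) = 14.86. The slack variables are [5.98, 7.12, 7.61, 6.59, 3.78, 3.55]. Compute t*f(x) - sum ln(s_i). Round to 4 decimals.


Step 1: Compute log-barrier.
ln values: [1.7884, 1.9629, 2.0295, 1.8856, 1.3297, 1.2669]
phi = -(1.7884 + 1.9629 + 2.0295 + 1.8856 + 1.3297 + 1.2669) = -10.263
Step 2: Compute augmented objective.
t*f(x) = 3.26*14.86 = 48.4436
Total = 48.4436 - 10.263 = 38.1806


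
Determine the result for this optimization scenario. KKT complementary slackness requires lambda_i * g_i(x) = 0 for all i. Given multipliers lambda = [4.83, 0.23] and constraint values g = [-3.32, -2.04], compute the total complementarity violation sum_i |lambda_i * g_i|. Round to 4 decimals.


KKT complementary slackness check:
lambda_1 * g_1 = 4.83 * -3.32 = -16.0356
lambda_2 * g_2 = 0.23 * -2.04 = -0.4692
Total violation = 16.0356 + 0.4692 = 16.5048


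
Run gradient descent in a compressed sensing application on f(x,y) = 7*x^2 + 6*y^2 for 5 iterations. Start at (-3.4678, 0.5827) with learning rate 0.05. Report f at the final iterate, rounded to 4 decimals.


Gradient descent on f(x,y) = 7*x^2 + 6*y^2.
Starting point: (-3.4678, 0.5827), alpha = 0.05
Step 1: grad_x = 2*7*-3.4678 = -48.5492, grad_y = 2*6*0.5827 = 6.9924
  x_1 = -3.4678 - 0.05*-48.5492 = -1.0403
  y_1 = 0.5827 - 0.05*6.9924 = 0.2331
Step 2: grad_x = 2*7*-1.0403 = -14.5648, grad_y = 2*6*0.2331 = 2.797
  x_2 = -1.0403 - 0.05*-14.5648 = -0.3121
  y_2 = 0.2331 - 0.05*2.797 = 0.0932
Step 3: grad_x = 2*7*-0.3121 = -4.3694, grad_y = 2*6*0.0932 = 1.1188
  x_3 = -0.3121 - 0.05*-4.3694 = -0.0936
  y_3 = 0.0932 - 0.05*1.1188 = 0.0373
Step 4: grad_x = 2*7*-0.0936 = -1.3108, grad_y = 2*6*0.0373 = 0.4475
  x_4 = -0.0936 - 0.05*-1.3108 = -0.0281
  y_4 = 0.0373 - 0.05*0.4475 = 0.0149
Step 5: grad_x = 2*7*-0.0281 = -0.3932, grad_y = 2*6*0.0149 = 0.179
  x_5 = -0.0281 - 0.05*-0.3932 = -0.0084
  y_5 = 0.0149 - 0.05*0.179 = 0.006
f(-0.0084, 0.006) = 7*(-0.0084)^2 + 6*0.006^2 = 0.0007


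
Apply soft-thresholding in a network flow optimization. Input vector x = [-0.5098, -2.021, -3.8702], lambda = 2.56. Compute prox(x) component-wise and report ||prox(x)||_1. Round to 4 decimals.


Soft-thresholding with lambda = 2.56:
prox(-0.5098) = sign(-0.5098)*max(|-0.5098| - 2.56, 0) = 0.0
prox(-2.021) = sign(-2.021)*max(|-2.021| - 2.56, 0) = 0.0
prox(-3.8702) = sign(-3.8702)*max(|-3.8702| - 2.56, 0) = -1.3102
prox(x) = [0.0, 0.0, -1.3102]
||prox(x)||_1 = 0.0 + 0.0 + 1.3102 = 1.3102


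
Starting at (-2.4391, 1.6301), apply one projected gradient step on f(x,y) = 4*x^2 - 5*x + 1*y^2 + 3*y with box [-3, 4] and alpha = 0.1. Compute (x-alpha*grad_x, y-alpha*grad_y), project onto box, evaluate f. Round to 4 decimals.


Step 1: Compute gradient at (-2.4391, 1.6301).
grad_x = 2*4*-2.4391 - 5 = -24.5128
grad_y = 2*1*1.6301 + 3 = 6.2602
Step 2: Gradient step.
x_raw = -2.4391 - 0.1*-24.5128 = 0.0122
y_raw = 1.6301 - 0.1*6.2602 = 1.0041
Step 3: Project onto [-3, 4].
x_proj = clip(0.0122) = 0.0122
y_proj = clip(1.0041) = 1.0041
Step 4: Evaluate f.
f(0.0122, 1.0041) = 3.9601


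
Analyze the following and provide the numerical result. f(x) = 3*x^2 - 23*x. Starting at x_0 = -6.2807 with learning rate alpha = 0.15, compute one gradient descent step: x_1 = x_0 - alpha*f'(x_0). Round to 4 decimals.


We compute the gradient at x_0 and apply the update.
f'(x) = 6*x - 23
f'(-6.2807) = 6*-6.2807 - 23 = -60.6842
x_1 = -6.2807 - 0.15*-60.6842 = 2.8219


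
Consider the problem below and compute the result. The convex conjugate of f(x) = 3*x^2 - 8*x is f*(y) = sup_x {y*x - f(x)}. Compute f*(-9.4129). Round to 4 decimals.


f*(y) = sup_x {y*x - a*x^2 - b*x} = sup_x {(y-b)*x - a*x^2}
FOC: (y - b) - 2a*x = 0 => x* = (y - b)/(2a)
x* = (-9.4129 + 8)/(2*3) = -0.2355
f*(-9.4129) = (y-b)^2/(4a) = (-9.4129 + 8)^2/(4*3)
= 1.9963/12 = 0.1664


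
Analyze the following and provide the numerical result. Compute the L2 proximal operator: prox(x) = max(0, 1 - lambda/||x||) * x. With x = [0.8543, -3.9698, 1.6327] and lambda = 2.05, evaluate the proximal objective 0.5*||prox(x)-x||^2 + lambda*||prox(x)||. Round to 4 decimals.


Step 1: Compute ||x||.
||x|| = 4.3766
Step 2: Compute scaling factor.
scale = max(0, 1 - 2.05/4.3766) = 0.5316
Step 3: prox(x) = [0.4541, -2.1104, 0.8679]
||prox(x)|| = 2.3266
Step 4: Proximal objective.
0.5*||prox-x||^2 = 2.1013
lambda*||prox|| = 4.7695
Total = 6.8708


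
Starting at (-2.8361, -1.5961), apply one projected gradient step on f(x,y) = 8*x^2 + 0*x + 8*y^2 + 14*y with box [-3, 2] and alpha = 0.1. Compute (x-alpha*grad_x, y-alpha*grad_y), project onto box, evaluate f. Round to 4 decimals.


Step 1: Compute gradient at (-2.8361, -1.5961).
grad_x = 2*8*-2.8361 + 0 = -45.3776
grad_y = 2*8*-1.5961 + 14 = -11.5376
Step 2: Gradient step.
x_raw = -2.8361 - 0.1*-45.3776 = 1.7017
y_raw = -1.5961 - 0.1*-11.5376 = -0.4423
Step 3: Project onto [-3, 2].
x_proj = clip(1.7017) = 1.7017
y_proj = clip(-0.4423) = -0.4423
Step 4: Evaluate f.
f(1.7017, -0.4423) = 18.5377


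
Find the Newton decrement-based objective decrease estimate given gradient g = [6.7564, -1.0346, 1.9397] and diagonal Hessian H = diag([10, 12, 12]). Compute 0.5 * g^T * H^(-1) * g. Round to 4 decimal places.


Step 1: H is diagonal, so H^(-1) * g = [0.6756, -0.0862, 0.1616].
Step 2: g^T H^(-1) g = sum_i g_i^2 / H_ii
  = (6.7564)^2/10 + (-1.0346)^2/12 + (1.9397)^2/12
  = 4.5649 + 0.0892 + 0.3135 = 4.9676
Step 3: Objective decrease = 0.5 * g^T H^(-1) g = 2.4838


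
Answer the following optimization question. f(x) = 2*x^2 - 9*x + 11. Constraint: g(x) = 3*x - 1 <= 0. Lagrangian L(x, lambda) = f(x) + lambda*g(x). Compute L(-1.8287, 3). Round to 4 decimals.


Step 1: Evaluate f(x).
f(-1.8287) = 2*(-1.8287)^2 - 9*(-1.8287) + 11 = 34.1466
Step 2: Evaluate g(x).
g(-1.8287) = 3*-1.8287 - 1 = -6.4861
Step 3: Compute Lagrangian.
L = 34.1466 + 3*-6.4861 = 14.6883


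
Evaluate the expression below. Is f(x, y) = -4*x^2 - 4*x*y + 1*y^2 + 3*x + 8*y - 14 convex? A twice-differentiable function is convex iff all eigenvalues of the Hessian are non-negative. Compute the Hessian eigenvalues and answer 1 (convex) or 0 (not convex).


The Hessian of f(x,y) = -4*x^2 - 4*x*y + 1*y^2 + 3*x + 8*y - 14 is:
H = [[-8, -4], [-4, 2]]
Trace = -8 + 2 = -6
Determinant = -8*2 - (-4)^2 = -32
Discriminant = (-6)^2 - 4*-32 = 164.0
Eigenvalues: lambda_1 = -9.4031, lambda_2 = 3.4031
The function is not convex.

0


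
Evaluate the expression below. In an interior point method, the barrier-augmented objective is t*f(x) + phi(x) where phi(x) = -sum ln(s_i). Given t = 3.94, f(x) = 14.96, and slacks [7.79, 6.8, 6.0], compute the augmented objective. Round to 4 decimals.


Step 1: Compute log-barrier.
ln values: [2.0528, 1.9169, 1.7918]
phi = -(2.0528 + 1.9169 + 1.7918) = -5.7615
Step 2: Compute augmented objective.
t*f(x) = 3.94*14.96 = 58.9424
Total = 58.9424 - 5.7615 = 53.1809


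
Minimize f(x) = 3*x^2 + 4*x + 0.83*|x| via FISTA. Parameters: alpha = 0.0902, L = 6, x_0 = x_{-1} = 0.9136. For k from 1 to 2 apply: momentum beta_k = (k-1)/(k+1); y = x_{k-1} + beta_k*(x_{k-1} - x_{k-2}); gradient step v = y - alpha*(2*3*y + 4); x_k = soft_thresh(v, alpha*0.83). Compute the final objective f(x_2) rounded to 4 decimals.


FISTA on f(x) = 3*x^2 + 4*x + 0.83*|x|
L = 6, alpha = 0.0902
Iteration 1: beta = 0.0, y = 0.9136 + 0.0*(0.9136 - 0.9136) = 0.9136
  grad(y) = 9.4816, v = y - alpha*grad = 0.0584
  prox(v) = soft_thresh(0.0584, 0.0749) = 0.0
Iteration 2: beta = 0.3333, y = 0.0 + 0.3333*(0.0 - 0.9136) = -0.3045
  grad(y) = 2.1728, v = y - alpha*grad = -0.5005
  prox(v) = soft_thresh(-0.5005, 0.0749) = -0.4257
f(x_2) = 3*(-0.4257)^2 + 4*(-0.4257) + 0.83*|-0.4257| = -0.8058


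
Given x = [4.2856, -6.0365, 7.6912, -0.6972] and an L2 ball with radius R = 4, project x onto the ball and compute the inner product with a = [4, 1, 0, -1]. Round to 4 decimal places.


Step 1: Compute ||x|| (intermediates to 6 decimals).
||x|| = sqrt(4.2856^2 + (-6.0365)^2 + 7.6912^2 + (-0.6972)^2) = 10.69796
Step 2: Project.
Since ||x|| > R, scale = R/||x|| = 4/10.69796 = 0.373903, proj(x) = scale * x
proj(x) = [1.602399, -2.257065, 2.875763, -0.260685]
Step 3: Dot product.
a^T * proj(x) = 4*1.602399 + 1*(-2.257065) + 0*2.875763 - 1*(-0.260685) = 4.4132


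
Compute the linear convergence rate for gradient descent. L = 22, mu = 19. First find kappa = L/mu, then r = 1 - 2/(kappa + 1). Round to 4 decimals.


Step 1: Compute the condition number.
kappa = L/mu = 22/19 = 1.1579
Step 2: Compute the convergence rate.
r = 1 - 2/(kappa + 1) = 1 - 2*mu/(L + mu) = (L - mu)/(L + mu) = 3/41 = 0.0732


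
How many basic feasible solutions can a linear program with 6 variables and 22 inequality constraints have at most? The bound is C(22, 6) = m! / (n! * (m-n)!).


Each vertex corresponds to some choice of n active constraints out of m, so the number of vertices is at most C(m, n) = m! / (n!(m-n)!).
m = 22, n = 6
Numerator: 22 * 21 * 20 * 19 * 18 * 17
Denominator: 6! = 720
C(22, 6) = 74613


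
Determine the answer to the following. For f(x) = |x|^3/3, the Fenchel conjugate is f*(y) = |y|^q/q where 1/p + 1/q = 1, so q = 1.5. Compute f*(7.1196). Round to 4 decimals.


The conjugate exponent q satisfies 1/p + 1/q = 1.
p = 3, so q = 3/(3 - 1) = 1.5
|y|^q = 7.1196^1.5 = 18.9969
f*(7.1196) = 18.9969 / 1.5 = 12.6646


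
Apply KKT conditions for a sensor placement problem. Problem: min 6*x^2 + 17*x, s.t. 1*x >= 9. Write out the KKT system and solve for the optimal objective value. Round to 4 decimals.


Step 1: Try lambda = 0 (constraint inactive).
x_unc = -17/(2*6) = -1.4167
Check: 1*-1.4167 = -1.4167 < 9 -- violated!
Step 2: Constraint must be active: 1*x = 9
x* = 9/1 = 9.0
lambda = (2*6*9.0 + 17)/1 = 125.0
Step 3: Compute optimal value.
f(x*) = 6*9.0^2 + 17*9.0 = 639.0


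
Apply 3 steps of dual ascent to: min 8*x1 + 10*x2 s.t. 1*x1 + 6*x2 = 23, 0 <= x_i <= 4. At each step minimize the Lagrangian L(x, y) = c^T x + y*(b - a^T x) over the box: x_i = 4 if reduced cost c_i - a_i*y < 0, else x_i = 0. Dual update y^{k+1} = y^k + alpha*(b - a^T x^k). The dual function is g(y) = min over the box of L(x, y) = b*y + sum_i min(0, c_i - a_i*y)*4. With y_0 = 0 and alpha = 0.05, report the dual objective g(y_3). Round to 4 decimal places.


Dual ascent for LP: min 8*x1 + 10*x2, 1*x1 + 6*x2 = 23, 0 <= x_i <= 4
Step 1: y^k = 0.0, reduced costs: (8.0, 10.0)
  x^k = (0.0, 0.0), subgradient = b - a^T x = 23.0
  y^{k+1} = 0.0 + 0.05*23.0 = 1.15
Step 2: y^k = 1.15, reduced costs: (6.85, 3.1)
  x^k = (0.0, 0.0), subgradient = b - a^T x = 23.0
  y^{k+1} = 1.15 + 0.05*23.0 = 2.3
Step 3: y^k = 2.3, reduced costs: (5.7, -3.8)
  x^k = (0.0, 4.0), subgradient = b - a^T x = -1.0
  y^{k+1} = 2.3 + 0.05*-1.0 = 2.25
Dual objective at y_3 = 2.25: reduced costs (5.75, -3.5), box minimizer x = (0.0, 4.0)
g(y_3) = b*y + (c1 - a1*y)*x1 + (c2 - a2*y)*x2 = 23*2.25 + 5.75*0.0 + (-3.5)*4.0 = 51.75 + 0.0 - 14.0 = 37.75


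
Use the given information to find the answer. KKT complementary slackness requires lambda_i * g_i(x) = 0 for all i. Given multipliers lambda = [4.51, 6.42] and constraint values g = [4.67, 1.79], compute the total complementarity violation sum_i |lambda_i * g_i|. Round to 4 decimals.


KKT complementary slackness check:
lambda_1 * g_1 = 4.51 * 4.67 = 21.0617
lambda_2 * g_2 = 6.42 * 1.79 = 11.4918
Total violation = 21.0617 + 11.4918 = 32.5535


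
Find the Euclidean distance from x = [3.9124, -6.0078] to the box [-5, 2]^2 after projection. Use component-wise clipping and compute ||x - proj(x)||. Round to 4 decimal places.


Project each component onto [-5, 2].
clip(3.9124) = 2.0, clip(-6.0078) = -5.0
Projection = [2.0, -5.0]
Squared diffs: [3.6573, 1.0157]
Distance = sqrt(4.673) = 2.1617
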